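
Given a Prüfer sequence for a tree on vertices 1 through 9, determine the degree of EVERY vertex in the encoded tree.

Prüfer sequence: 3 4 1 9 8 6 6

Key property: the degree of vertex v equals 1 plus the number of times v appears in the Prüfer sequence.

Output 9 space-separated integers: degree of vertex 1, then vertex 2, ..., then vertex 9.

Answer: 2 1 2 2 1 3 1 2 2

Derivation:
p_1 = 3: count[3] becomes 1
p_2 = 4: count[4] becomes 1
p_3 = 1: count[1] becomes 1
p_4 = 9: count[9] becomes 1
p_5 = 8: count[8] becomes 1
p_6 = 6: count[6] becomes 1
p_7 = 6: count[6] becomes 2
Degrees (1 + count): deg[1]=1+1=2, deg[2]=1+0=1, deg[3]=1+1=2, deg[4]=1+1=2, deg[5]=1+0=1, deg[6]=1+2=3, deg[7]=1+0=1, deg[8]=1+1=2, deg[9]=1+1=2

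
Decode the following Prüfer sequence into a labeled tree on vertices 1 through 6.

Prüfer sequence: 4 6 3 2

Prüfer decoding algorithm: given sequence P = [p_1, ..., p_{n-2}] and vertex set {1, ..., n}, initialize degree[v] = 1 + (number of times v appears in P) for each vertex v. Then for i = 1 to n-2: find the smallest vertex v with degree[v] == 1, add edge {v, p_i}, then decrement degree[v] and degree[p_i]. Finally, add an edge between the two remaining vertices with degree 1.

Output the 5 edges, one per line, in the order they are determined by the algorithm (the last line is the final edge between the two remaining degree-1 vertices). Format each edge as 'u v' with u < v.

Answer: 1 4
4 6
3 5
2 3
2 6

Derivation:
Initial degrees: {1:1, 2:2, 3:2, 4:2, 5:1, 6:2}
Step 1: smallest deg-1 vertex = 1, p_1 = 4. Add edge {1,4}. Now deg[1]=0, deg[4]=1.
Step 2: smallest deg-1 vertex = 4, p_2 = 6. Add edge {4,6}. Now deg[4]=0, deg[6]=1.
Step 3: smallest deg-1 vertex = 5, p_3 = 3. Add edge {3,5}. Now deg[5]=0, deg[3]=1.
Step 4: smallest deg-1 vertex = 3, p_4 = 2. Add edge {2,3}. Now deg[3]=0, deg[2]=1.
Final: two remaining deg-1 vertices are 2, 6. Add edge {2,6}.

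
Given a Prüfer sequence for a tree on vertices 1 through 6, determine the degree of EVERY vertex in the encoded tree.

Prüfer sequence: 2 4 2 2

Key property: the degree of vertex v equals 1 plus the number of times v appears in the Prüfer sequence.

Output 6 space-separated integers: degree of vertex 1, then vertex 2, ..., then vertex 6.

Answer: 1 4 1 2 1 1

Derivation:
p_1 = 2: count[2] becomes 1
p_2 = 4: count[4] becomes 1
p_3 = 2: count[2] becomes 2
p_4 = 2: count[2] becomes 3
Degrees (1 + count): deg[1]=1+0=1, deg[2]=1+3=4, deg[3]=1+0=1, deg[4]=1+1=2, deg[5]=1+0=1, deg[6]=1+0=1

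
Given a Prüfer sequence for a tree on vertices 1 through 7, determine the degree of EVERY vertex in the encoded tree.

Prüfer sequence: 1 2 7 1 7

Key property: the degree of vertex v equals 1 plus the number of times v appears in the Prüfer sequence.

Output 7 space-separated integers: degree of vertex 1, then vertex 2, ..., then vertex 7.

p_1 = 1: count[1] becomes 1
p_2 = 2: count[2] becomes 1
p_3 = 7: count[7] becomes 1
p_4 = 1: count[1] becomes 2
p_5 = 7: count[7] becomes 2
Degrees (1 + count): deg[1]=1+2=3, deg[2]=1+1=2, deg[3]=1+0=1, deg[4]=1+0=1, deg[5]=1+0=1, deg[6]=1+0=1, deg[7]=1+2=3

Answer: 3 2 1 1 1 1 3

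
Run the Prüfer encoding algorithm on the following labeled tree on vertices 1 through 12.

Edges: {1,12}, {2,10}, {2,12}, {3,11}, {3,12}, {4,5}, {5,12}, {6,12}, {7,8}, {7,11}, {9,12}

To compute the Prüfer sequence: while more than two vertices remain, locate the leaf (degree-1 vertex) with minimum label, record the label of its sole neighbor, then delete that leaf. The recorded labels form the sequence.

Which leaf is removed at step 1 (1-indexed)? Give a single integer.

Answer: 1

Derivation:
Step 1: current leaves = {1,4,6,8,9,10}. Remove leaf 1 (neighbor: 12).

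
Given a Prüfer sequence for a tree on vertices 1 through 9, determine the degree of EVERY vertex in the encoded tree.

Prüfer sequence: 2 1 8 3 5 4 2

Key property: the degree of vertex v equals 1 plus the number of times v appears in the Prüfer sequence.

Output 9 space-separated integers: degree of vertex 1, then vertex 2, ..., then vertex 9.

Answer: 2 3 2 2 2 1 1 2 1

Derivation:
p_1 = 2: count[2] becomes 1
p_2 = 1: count[1] becomes 1
p_3 = 8: count[8] becomes 1
p_4 = 3: count[3] becomes 1
p_5 = 5: count[5] becomes 1
p_6 = 4: count[4] becomes 1
p_7 = 2: count[2] becomes 2
Degrees (1 + count): deg[1]=1+1=2, deg[2]=1+2=3, deg[3]=1+1=2, deg[4]=1+1=2, deg[5]=1+1=2, deg[6]=1+0=1, deg[7]=1+0=1, deg[8]=1+1=2, deg[9]=1+0=1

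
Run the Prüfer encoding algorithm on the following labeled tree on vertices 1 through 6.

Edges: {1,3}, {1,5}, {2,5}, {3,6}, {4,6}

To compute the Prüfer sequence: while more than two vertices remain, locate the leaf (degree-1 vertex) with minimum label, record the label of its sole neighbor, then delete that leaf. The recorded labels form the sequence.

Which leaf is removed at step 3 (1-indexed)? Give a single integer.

Step 1: current leaves = {2,4}. Remove leaf 2 (neighbor: 5).
Step 2: current leaves = {4,5}. Remove leaf 4 (neighbor: 6).
Step 3: current leaves = {5,6}. Remove leaf 5 (neighbor: 1).

Answer: 5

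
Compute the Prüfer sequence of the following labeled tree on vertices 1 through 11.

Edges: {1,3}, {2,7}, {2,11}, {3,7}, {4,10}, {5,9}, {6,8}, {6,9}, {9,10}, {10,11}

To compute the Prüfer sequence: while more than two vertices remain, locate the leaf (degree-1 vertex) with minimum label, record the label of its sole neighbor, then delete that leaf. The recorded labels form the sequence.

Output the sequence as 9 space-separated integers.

Answer: 3 7 10 9 2 11 6 9 10

Derivation:
Step 1: leaves = {1,4,5,8}. Remove smallest leaf 1, emit neighbor 3.
Step 2: leaves = {3,4,5,8}. Remove smallest leaf 3, emit neighbor 7.
Step 3: leaves = {4,5,7,8}. Remove smallest leaf 4, emit neighbor 10.
Step 4: leaves = {5,7,8}. Remove smallest leaf 5, emit neighbor 9.
Step 5: leaves = {7,8}. Remove smallest leaf 7, emit neighbor 2.
Step 6: leaves = {2,8}. Remove smallest leaf 2, emit neighbor 11.
Step 7: leaves = {8,11}. Remove smallest leaf 8, emit neighbor 6.
Step 8: leaves = {6,11}. Remove smallest leaf 6, emit neighbor 9.
Step 9: leaves = {9,11}. Remove smallest leaf 9, emit neighbor 10.
Done: 2 vertices remain (10, 11). Sequence = [3 7 10 9 2 11 6 9 10]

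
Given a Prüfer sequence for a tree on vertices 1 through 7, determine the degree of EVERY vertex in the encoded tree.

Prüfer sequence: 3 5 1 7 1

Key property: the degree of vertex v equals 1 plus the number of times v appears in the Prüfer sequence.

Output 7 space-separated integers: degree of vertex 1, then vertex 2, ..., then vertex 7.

p_1 = 3: count[3] becomes 1
p_2 = 5: count[5] becomes 1
p_3 = 1: count[1] becomes 1
p_4 = 7: count[7] becomes 1
p_5 = 1: count[1] becomes 2
Degrees (1 + count): deg[1]=1+2=3, deg[2]=1+0=1, deg[3]=1+1=2, deg[4]=1+0=1, deg[5]=1+1=2, deg[6]=1+0=1, deg[7]=1+1=2

Answer: 3 1 2 1 2 1 2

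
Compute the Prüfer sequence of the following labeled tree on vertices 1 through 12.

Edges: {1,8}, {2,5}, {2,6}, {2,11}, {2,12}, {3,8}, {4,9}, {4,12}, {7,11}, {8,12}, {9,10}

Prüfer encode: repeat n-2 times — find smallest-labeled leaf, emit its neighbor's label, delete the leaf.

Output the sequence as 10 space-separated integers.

Step 1: leaves = {1,3,5,6,7,10}. Remove smallest leaf 1, emit neighbor 8.
Step 2: leaves = {3,5,6,7,10}. Remove smallest leaf 3, emit neighbor 8.
Step 3: leaves = {5,6,7,8,10}. Remove smallest leaf 5, emit neighbor 2.
Step 4: leaves = {6,7,8,10}. Remove smallest leaf 6, emit neighbor 2.
Step 5: leaves = {7,8,10}. Remove smallest leaf 7, emit neighbor 11.
Step 6: leaves = {8,10,11}. Remove smallest leaf 8, emit neighbor 12.
Step 7: leaves = {10,11}. Remove smallest leaf 10, emit neighbor 9.
Step 8: leaves = {9,11}. Remove smallest leaf 9, emit neighbor 4.
Step 9: leaves = {4,11}. Remove smallest leaf 4, emit neighbor 12.
Step 10: leaves = {11,12}. Remove smallest leaf 11, emit neighbor 2.
Done: 2 vertices remain (2, 12). Sequence = [8 8 2 2 11 12 9 4 12 2]

Answer: 8 8 2 2 11 12 9 4 12 2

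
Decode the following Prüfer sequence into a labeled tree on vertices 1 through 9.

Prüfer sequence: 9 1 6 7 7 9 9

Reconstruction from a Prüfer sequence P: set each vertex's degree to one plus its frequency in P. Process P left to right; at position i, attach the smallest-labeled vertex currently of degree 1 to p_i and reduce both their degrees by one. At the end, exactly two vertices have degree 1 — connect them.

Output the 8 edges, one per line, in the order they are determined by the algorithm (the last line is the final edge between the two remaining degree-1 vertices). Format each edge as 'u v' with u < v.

Answer: 2 9
1 3
1 6
4 7
5 7
6 9
7 9
8 9

Derivation:
Initial degrees: {1:2, 2:1, 3:1, 4:1, 5:1, 6:2, 7:3, 8:1, 9:4}
Step 1: smallest deg-1 vertex = 2, p_1 = 9. Add edge {2,9}. Now deg[2]=0, deg[9]=3.
Step 2: smallest deg-1 vertex = 3, p_2 = 1. Add edge {1,3}. Now deg[3]=0, deg[1]=1.
Step 3: smallest deg-1 vertex = 1, p_3 = 6. Add edge {1,6}. Now deg[1]=0, deg[6]=1.
Step 4: smallest deg-1 vertex = 4, p_4 = 7. Add edge {4,7}. Now deg[4]=0, deg[7]=2.
Step 5: smallest deg-1 vertex = 5, p_5 = 7. Add edge {5,7}. Now deg[5]=0, deg[7]=1.
Step 6: smallest deg-1 vertex = 6, p_6 = 9. Add edge {6,9}. Now deg[6]=0, deg[9]=2.
Step 7: smallest deg-1 vertex = 7, p_7 = 9. Add edge {7,9}. Now deg[7]=0, deg[9]=1.
Final: two remaining deg-1 vertices are 8, 9. Add edge {8,9}.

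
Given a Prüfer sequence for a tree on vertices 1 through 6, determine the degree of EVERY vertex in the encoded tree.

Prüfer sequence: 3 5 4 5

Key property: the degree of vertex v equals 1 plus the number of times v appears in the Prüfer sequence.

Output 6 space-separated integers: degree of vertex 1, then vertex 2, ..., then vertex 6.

Answer: 1 1 2 2 3 1

Derivation:
p_1 = 3: count[3] becomes 1
p_2 = 5: count[5] becomes 1
p_3 = 4: count[4] becomes 1
p_4 = 5: count[5] becomes 2
Degrees (1 + count): deg[1]=1+0=1, deg[2]=1+0=1, deg[3]=1+1=2, deg[4]=1+1=2, deg[5]=1+2=3, deg[6]=1+0=1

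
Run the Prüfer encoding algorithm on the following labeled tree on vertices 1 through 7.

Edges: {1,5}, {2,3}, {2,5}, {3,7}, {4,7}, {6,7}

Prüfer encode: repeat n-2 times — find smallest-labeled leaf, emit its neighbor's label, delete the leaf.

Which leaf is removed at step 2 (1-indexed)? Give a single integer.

Answer: 4

Derivation:
Step 1: current leaves = {1,4,6}. Remove leaf 1 (neighbor: 5).
Step 2: current leaves = {4,5,6}. Remove leaf 4 (neighbor: 7).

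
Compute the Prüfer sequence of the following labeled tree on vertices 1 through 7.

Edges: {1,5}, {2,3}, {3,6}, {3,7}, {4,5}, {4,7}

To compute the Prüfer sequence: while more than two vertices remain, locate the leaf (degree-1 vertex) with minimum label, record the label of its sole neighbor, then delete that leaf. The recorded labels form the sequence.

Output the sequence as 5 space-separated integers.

Answer: 5 3 4 7 3

Derivation:
Step 1: leaves = {1,2,6}. Remove smallest leaf 1, emit neighbor 5.
Step 2: leaves = {2,5,6}. Remove smallest leaf 2, emit neighbor 3.
Step 3: leaves = {5,6}. Remove smallest leaf 5, emit neighbor 4.
Step 4: leaves = {4,6}. Remove smallest leaf 4, emit neighbor 7.
Step 5: leaves = {6,7}. Remove smallest leaf 6, emit neighbor 3.
Done: 2 vertices remain (3, 7). Sequence = [5 3 4 7 3]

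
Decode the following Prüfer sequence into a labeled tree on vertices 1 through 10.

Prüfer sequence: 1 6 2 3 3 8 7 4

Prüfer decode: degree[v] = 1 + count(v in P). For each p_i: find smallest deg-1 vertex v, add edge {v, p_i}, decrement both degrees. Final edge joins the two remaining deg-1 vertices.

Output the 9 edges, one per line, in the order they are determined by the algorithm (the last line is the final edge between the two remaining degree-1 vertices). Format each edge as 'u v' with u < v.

Answer: 1 5
1 6
2 6
2 3
3 9
3 8
7 8
4 7
4 10

Derivation:
Initial degrees: {1:2, 2:2, 3:3, 4:2, 5:1, 6:2, 7:2, 8:2, 9:1, 10:1}
Step 1: smallest deg-1 vertex = 5, p_1 = 1. Add edge {1,5}. Now deg[5]=0, deg[1]=1.
Step 2: smallest deg-1 vertex = 1, p_2 = 6. Add edge {1,6}. Now deg[1]=0, deg[6]=1.
Step 3: smallest deg-1 vertex = 6, p_3 = 2. Add edge {2,6}. Now deg[6]=0, deg[2]=1.
Step 4: smallest deg-1 vertex = 2, p_4 = 3. Add edge {2,3}. Now deg[2]=0, deg[3]=2.
Step 5: smallest deg-1 vertex = 9, p_5 = 3. Add edge {3,9}. Now deg[9]=0, deg[3]=1.
Step 6: smallest deg-1 vertex = 3, p_6 = 8. Add edge {3,8}. Now deg[3]=0, deg[8]=1.
Step 7: smallest deg-1 vertex = 8, p_7 = 7. Add edge {7,8}. Now deg[8]=0, deg[7]=1.
Step 8: smallest deg-1 vertex = 7, p_8 = 4. Add edge {4,7}. Now deg[7]=0, deg[4]=1.
Final: two remaining deg-1 vertices are 4, 10. Add edge {4,10}.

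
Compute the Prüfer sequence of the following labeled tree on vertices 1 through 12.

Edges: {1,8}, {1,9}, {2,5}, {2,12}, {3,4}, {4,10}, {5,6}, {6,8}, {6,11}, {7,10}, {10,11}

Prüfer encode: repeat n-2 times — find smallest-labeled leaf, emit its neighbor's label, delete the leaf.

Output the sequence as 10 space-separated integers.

Step 1: leaves = {3,7,9,12}. Remove smallest leaf 3, emit neighbor 4.
Step 2: leaves = {4,7,9,12}. Remove smallest leaf 4, emit neighbor 10.
Step 3: leaves = {7,9,12}. Remove smallest leaf 7, emit neighbor 10.
Step 4: leaves = {9,10,12}. Remove smallest leaf 9, emit neighbor 1.
Step 5: leaves = {1,10,12}. Remove smallest leaf 1, emit neighbor 8.
Step 6: leaves = {8,10,12}. Remove smallest leaf 8, emit neighbor 6.
Step 7: leaves = {10,12}. Remove smallest leaf 10, emit neighbor 11.
Step 8: leaves = {11,12}. Remove smallest leaf 11, emit neighbor 6.
Step 9: leaves = {6,12}. Remove smallest leaf 6, emit neighbor 5.
Step 10: leaves = {5,12}. Remove smallest leaf 5, emit neighbor 2.
Done: 2 vertices remain (2, 12). Sequence = [4 10 10 1 8 6 11 6 5 2]

Answer: 4 10 10 1 8 6 11 6 5 2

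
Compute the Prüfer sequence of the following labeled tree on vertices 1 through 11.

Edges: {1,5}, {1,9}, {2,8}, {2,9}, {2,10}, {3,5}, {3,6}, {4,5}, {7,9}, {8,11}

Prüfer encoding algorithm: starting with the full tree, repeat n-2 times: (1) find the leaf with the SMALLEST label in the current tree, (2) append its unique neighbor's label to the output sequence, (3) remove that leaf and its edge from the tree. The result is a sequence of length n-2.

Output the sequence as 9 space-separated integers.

Answer: 5 3 5 1 9 9 2 2 8

Derivation:
Step 1: leaves = {4,6,7,10,11}. Remove smallest leaf 4, emit neighbor 5.
Step 2: leaves = {6,7,10,11}. Remove smallest leaf 6, emit neighbor 3.
Step 3: leaves = {3,7,10,11}. Remove smallest leaf 3, emit neighbor 5.
Step 4: leaves = {5,7,10,11}. Remove smallest leaf 5, emit neighbor 1.
Step 5: leaves = {1,7,10,11}. Remove smallest leaf 1, emit neighbor 9.
Step 6: leaves = {7,10,11}. Remove smallest leaf 7, emit neighbor 9.
Step 7: leaves = {9,10,11}. Remove smallest leaf 9, emit neighbor 2.
Step 8: leaves = {10,11}. Remove smallest leaf 10, emit neighbor 2.
Step 9: leaves = {2,11}. Remove smallest leaf 2, emit neighbor 8.
Done: 2 vertices remain (8, 11). Sequence = [5 3 5 1 9 9 2 2 8]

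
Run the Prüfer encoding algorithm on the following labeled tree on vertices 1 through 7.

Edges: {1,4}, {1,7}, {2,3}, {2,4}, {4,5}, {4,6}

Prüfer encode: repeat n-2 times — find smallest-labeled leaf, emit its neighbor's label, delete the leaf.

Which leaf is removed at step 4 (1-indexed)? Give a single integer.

Step 1: current leaves = {3,5,6,7}. Remove leaf 3 (neighbor: 2).
Step 2: current leaves = {2,5,6,7}. Remove leaf 2 (neighbor: 4).
Step 3: current leaves = {5,6,7}. Remove leaf 5 (neighbor: 4).
Step 4: current leaves = {6,7}. Remove leaf 6 (neighbor: 4).

Answer: 6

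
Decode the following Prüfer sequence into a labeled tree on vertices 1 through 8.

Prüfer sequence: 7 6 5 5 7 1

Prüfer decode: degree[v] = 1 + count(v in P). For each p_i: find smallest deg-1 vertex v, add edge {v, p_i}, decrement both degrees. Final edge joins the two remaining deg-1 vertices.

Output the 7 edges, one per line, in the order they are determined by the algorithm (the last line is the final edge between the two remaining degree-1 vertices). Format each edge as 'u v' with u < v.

Answer: 2 7
3 6
4 5
5 6
5 7
1 7
1 8

Derivation:
Initial degrees: {1:2, 2:1, 3:1, 4:1, 5:3, 6:2, 7:3, 8:1}
Step 1: smallest deg-1 vertex = 2, p_1 = 7. Add edge {2,7}. Now deg[2]=0, deg[7]=2.
Step 2: smallest deg-1 vertex = 3, p_2 = 6. Add edge {3,6}. Now deg[3]=0, deg[6]=1.
Step 3: smallest deg-1 vertex = 4, p_3 = 5. Add edge {4,5}. Now deg[4]=0, deg[5]=2.
Step 4: smallest deg-1 vertex = 6, p_4 = 5. Add edge {5,6}. Now deg[6]=0, deg[5]=1.
Step 5: smallest deg-1 vertex = 5, p_5 = 7. Add edge {5,7}. Now deg[5]=0, deg[7]=1.
Step 6: smallest deg-1 vertex = 7, p_6 = 1. Add edge {1,7}. Now deg[7]=0, deg[1]=1.
Final: two remaining deg-1 vertices are 1, 8. Add edge {1,8}.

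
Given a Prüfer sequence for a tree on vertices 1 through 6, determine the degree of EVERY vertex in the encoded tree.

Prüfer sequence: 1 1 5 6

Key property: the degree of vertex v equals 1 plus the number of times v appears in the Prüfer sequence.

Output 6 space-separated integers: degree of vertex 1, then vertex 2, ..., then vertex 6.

Answer: 3 1 1 1 2 2

Derivation:
p_1 = 1: count[1] becomes 1
p_2 = 1: count[1] becomes 2
p_3 = 5: count[5] becomes 1
p_4 = 6: count[6] becomes 1
Degrees (1 + count): deg[1]=1+2=3, deg[2]=1+0=1, deg[3]=1+0=1, deg[4]=1+0=1, deg[5]=1+1=2, deg[6]=1+1=2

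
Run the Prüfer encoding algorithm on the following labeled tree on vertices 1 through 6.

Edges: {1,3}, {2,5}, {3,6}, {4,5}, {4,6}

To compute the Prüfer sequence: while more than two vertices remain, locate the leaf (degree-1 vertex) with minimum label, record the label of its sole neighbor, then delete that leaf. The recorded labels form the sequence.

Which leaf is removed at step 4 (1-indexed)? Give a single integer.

Answer: 5

Derivation:
Step 1: current leaves = {1,2}. Remove leaf 1 (neighbor: 3).
Step 2: current leaves = {2,3}. Remove leaf 2 (neighbor: 5).
Step 3: current leaves = {3,5}. Remove leaf 3 (neighbor: 6).
Step 4: current leaves = {5,6}. Remove leaf 5 (neighbor: 4).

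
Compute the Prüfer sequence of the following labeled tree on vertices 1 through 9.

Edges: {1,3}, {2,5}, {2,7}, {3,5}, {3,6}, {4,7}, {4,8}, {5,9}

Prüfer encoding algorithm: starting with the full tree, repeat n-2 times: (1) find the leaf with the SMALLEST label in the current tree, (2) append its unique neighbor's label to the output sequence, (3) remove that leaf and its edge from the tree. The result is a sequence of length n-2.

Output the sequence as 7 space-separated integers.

Step 1: leaves = {1,6,8,9}. Remove smallest leaf 1, emit neighbor 3.
Step 2: leaves = {6,8,9}. Remove smallest leaf 6, emit neighbor 3.
Step 3: leaves = {3,8,9}. Remove smallest leaf 3, emit neighbor 5.
Step 4: leaves = {8,9}. Remove smallest leaf 8, emit neighbor 4.
Step 5: leaves = {4,9}. Remove smallest leaf 4, emit neighbor 7.
Step 6: leaves = {7,9}. Remove smallest leaf 7, emit neighbor 2.
Step 7: leaves = {2,9}. Remove smallest leaf 2, emit neighbor 5.
Done: 2 vertices remain (5, 9). Sequence = [3 3 5 4 7 2 5]

Answer: 3 3 5 4 7 2 5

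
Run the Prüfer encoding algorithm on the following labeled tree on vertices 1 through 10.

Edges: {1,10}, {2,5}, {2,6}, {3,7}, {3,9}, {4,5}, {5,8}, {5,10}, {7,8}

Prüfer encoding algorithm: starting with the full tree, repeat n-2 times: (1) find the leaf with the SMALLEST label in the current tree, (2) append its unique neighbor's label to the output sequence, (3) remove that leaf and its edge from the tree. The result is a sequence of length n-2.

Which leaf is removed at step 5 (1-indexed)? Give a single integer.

Answer: 9

Derivation:
Step 1: current leaves = {1,4,6,9}. Remove leaf 1 (neighbor: 10).
Step 2: current leaves = {4,6,9,10}. Remove leaf 4 (neighbor: 5).
Step 3: current leaves = {6,9,10}. Remove leaf 6 (neighbor: 2).
Step 4: current leaves = {2,9,10}. Remove leaf 2 (neighbor: 5).
Step 5: current leaves = {9,10}. Remove leaf 9 (neighbor: 3).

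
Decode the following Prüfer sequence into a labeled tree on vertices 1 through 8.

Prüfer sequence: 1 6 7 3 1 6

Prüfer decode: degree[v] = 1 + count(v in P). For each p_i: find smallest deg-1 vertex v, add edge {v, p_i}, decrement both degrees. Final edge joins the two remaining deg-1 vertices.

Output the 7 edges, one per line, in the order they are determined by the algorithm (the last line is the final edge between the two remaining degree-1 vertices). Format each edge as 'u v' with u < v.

Initial degrees: {1:3, 2:1, 3:2, 4:1, 5:1, 6:3, 7:2, 8:1}
Step 1: smallest deg-1 vertex = 2, p_1 = 1. Add edge {1,2}. Now deg[2]=0, deg[1]=2.
Step 2: smallest deg-1 vertex = 4, p_2 = 6. Add edge {4,6}. Now deg[4]=0, deg[6]=2.
Step 3: smallest deg-1 vertex = 5, p_3 = 7. Add edge {5,7}. Now deg[5]=0, deg[7]=1.
Step 4: smallest deg-1 vertex = 7, p_4 = 3. Add edge {3,7}. Now deg[7]=0, deg[3]=1.
Step 5: smallest deg-1 vertex = 3, p_5 = 1. Add edge {1,3}. Now deg[3]=0, deg[1]=1.
Step 6: smallest deg-1 vertex = 1, p_6 = 6. Add edge {1,6}. Now deg[1]=0, deg[6]=1.
Final: two remaining deg-1 vertices are 6, 8. Add edge {6,8}.

Answer: 1 2
4 6
5 7
3 7
1 3
1 6
6 8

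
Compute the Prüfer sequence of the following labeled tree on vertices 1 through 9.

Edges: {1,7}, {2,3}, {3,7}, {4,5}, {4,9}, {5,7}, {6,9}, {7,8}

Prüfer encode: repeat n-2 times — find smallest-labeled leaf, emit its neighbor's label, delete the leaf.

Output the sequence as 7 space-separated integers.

Answer: 7 3 7 9 7 5 4

Derivation:
Step 1: leaves = {1,2,6,8}. Remove smallest leaf 1, emit neighbor 7.
Step 2: leaves = {2,6,8}. Remove smallest leaf 2, emit neighbor 3.
Step 3: leaves = {3,6,8}. Remove smallest leaf 3, emit neighbor 7.
Step 4: leaves = {6,8}. Remove smallest leaf 6, emit neighbor 9.
Step 5: leaves = {8,9}. Remove smallest leaf 8, emit neighbor 7.
Step 6: leaves = {7,9}. Remove smallest leaf 7, emit neighbor 5.
Step 7: leaves = {5,9}. Remove smallest leaf 5, emit neighbor 4.
Done: 2 vertices remain (4, 9). Sequence = [7 3 7 9 7 5 4]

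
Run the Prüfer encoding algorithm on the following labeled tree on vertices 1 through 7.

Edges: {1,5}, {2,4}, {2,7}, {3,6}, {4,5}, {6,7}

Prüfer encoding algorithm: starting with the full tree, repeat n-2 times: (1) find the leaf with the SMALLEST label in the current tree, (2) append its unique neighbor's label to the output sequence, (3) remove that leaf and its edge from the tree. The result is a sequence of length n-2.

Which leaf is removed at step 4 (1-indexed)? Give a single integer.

Answer: 4

Derivation:
Step 1: current leaves = {1,3}. Remove leaf 1 (neighbor: 5).
Step 2: current leaves = {3,5}. Remove leaf 3 (neighbor: 6).
Step 3: current leaves = {5,6}. Remove leaf 5 (neighbor: 4).
Step 4: current leaves = {4,6}. Remove leaf 4 (neighbor: 2).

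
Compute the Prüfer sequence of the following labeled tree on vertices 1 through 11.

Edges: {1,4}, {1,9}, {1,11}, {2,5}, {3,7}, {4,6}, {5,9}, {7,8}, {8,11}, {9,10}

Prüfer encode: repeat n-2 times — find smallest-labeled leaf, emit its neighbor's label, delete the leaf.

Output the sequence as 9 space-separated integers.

Answer: 5 7 9 4 1 8 11 9 1

Derivation:
Step 1: leaves = {2,3,6,10}. Remove smallest leaf 2, emit neighbor 5.
Step 2: leaves = {3,5,6,10}. Remove smallest leaf 3, emit neighbor 7.
Step 3: leaves = {5,6,7,10}. Remove smallest leaf 5, emit neighbor 9.
Step 4: leaves = {6,7,10}. Remove smallest leaf 6, emit neighbor 4.
Step 5: leaves = {4,7,10}. Remove smallest leaf 4, emit neighbor 1.
Step 6: leaves = {7,10}. Remove smallest leaf 7, emit neighbor 8.
Step 7: leaves = {8,10}. Remove smallest leaf 8, emit neighbor 11.
Step 8: leaves = {10,11}. Remove smallest leaf 10, emit neighbor 9.
Step 9: leaves = {9,11}. Remove smallest leaf 9, emit neighbor 1.
Done: 2 vertices remain (1, 11). Sequence = [5 7 9 4 1 8 11 9 1]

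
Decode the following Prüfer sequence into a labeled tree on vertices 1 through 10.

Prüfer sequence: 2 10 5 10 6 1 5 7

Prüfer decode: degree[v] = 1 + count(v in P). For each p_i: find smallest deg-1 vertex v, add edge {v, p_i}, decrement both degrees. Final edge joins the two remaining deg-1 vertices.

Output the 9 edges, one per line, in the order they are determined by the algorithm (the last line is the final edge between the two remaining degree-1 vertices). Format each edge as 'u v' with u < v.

Initial degrees: {1:2, 2:2, 3:1, 4:1, 5:3, 6:2, 7:2, 8:1, 9:1, 10:3}
Step 1: smallest deg-1 vertex = 3, p_1 = 2. Add edge {2,3}. Now deg[3]=0, deg[2]=1.
Step 2: smallest deg-1 vertex = 2, p_2 = 10. Add edge {2,10}. Now deg[2]=0, deg[10]=2.
Step 3: smallest deg-1 vertex = 4, p_3 = 5. Add edge {4,5}. Now deg[4]=0, deg[5]=2.
Step 4: smallest deg-1 vertex = 8, p_4 = 10. Add edge {8,10}. Now deg[8]=0, deg[10]=1.
Step 5: smallest deg-1 vertex = 9, p_5 = 6. Add edge {6,9}. Now deg[9]=0, deg[6]=1.
Step 6: smallest deg-1 vertex = 6, p_6 = 1. Add edge {1,6}. Now deg[6]=0, deg[1]=1.
Step 7: smallest deg-1 vertex = 1, p_7 = 5. Add edge {1,5}. Now deg[1]=0, deg[5]=1.
Step 8: smallest deg-1 vertex = 5, p_8 = 7. Add edge {5,7}. Now deg[5]=0, deg[7]=1.
Final: two remaining deg-1 vertices are 7, 10. Add edge {7,10}.

Answer: 2 3
2 10
4 5
8 10
6 9
1 6
1 5
5 7
7 10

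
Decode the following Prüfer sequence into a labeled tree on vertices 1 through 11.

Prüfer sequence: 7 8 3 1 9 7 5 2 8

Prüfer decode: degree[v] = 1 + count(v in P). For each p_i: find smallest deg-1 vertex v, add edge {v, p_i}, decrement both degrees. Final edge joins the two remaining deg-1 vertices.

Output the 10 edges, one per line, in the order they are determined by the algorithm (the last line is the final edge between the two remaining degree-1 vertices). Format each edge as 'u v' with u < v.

Initial degrees: {1:2, 2:2, 3:2, 4:1, 5:2, 6:1, 7:3, 8:3, 9:2, 10:1, 11:1}
Step 1: smallest deg-1 vertex = 4, p_1 = 7. Add edge {4,7}. Now deg[4]=0, deg[7]=2.
Step 2: smallest deg-1 vertex = 6, p_2 = 8. Add edge {6,8}. Now deg[6]=0, deg[8]=2.
Step 3: smallest deg-1 vertex = 10, p_3 = 3. Add edge {3,10}. Now deg[10]=0, deg[3]=1.
Step 4: smallest deg-1 vertex = 3, p_4 = 1. Add edge {1,3}. Now deg[3]=0, deg[1]=1.
Step 5: smallest deg-1 vertex = 1, p_5 = 9. Add edge {1,9}. Now deg[1]=0, deg[9]=1.
Step 6: smallest deg-1 vertex = 9, p_6 = 7. Add edge {7,9}. Now deg[9]=0, deg[7]=1.
Step 7: smallest deg-1 vertex = 7, p_7 = 5. Add edge {5,7}. Now deg[7]=0, deg[5]=1.
Step 8: smallest deg-1 vertex = 5, p_8 = 2. Add edge {2,5}. Now deg[5]=0, deg[2]=1.
Step 9: smallest deg-1 vertex = 2, p_9 = 8. Add edge {2,8}. Now deg[2]=0, deg[8]=1.
Final: two remaining deg-1 vertices are 8, 11. Add edge {8,11}.

Answer: 4 7
6 8
3 10
1 3
1 9
7 9
5 7
2 5
2 8
8 11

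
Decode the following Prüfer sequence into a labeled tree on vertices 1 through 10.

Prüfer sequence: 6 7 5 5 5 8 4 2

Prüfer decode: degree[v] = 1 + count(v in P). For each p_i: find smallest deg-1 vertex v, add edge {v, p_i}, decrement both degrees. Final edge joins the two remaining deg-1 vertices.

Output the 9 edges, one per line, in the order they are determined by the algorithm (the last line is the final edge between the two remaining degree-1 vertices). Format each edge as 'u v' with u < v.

Initial degrees: {1:1, 2:2, 3:1, 4:2, 5:4, 6:2, 7:2, 8:2, 9:1, 10:1}
Step 1: smallest deg-1 vertex = 1, p_1 = 6. Add edge {1,6}. Now deg[1]=0, deg[6]=1.
Step 2: smallest deg-1 vertex = 3, p_2 = 7. Add edge {3,7}. Now deg[3]=0, deg[7]=1.
Step 3: smallest deg-1 vertex = 6, p_3 = 5. Add edge {5,6}. Now deg[6]=0, deg[5]=3.
Step 4: smallest deg-1 vertex = 7, p_4 = 5. Add edge {5,7}. Now deg[7]=0, deg[5]=2.
Step 5: smallest deg-1 vertex = 9, p_5 = 5. Add edge {5,9}. Now deg[9]=0, deg[5]=1.
Step 6: smallest deg-1 vertex = 5, p_6 = 8. Add edge {5,8}. Now deg[5]=0, deg[8]=1.
Step 7: smallest deg-1 vertex = 8, p_7 = 4. Add edge {4,8}. Now deg[8]=0, deg[4]=1.
Step 8: smallest deg-1 vertex = 4, p_8 = 2. Add edge {2,4}. Now deg[4]=0, deg[2]=1.
Final: two remaining deg-1 vertices are 2, 10. Add edge {2,10}.

Answer: 1 6
3 7
5 6
5 7
5 9
5 8
4 8
2 4
2 10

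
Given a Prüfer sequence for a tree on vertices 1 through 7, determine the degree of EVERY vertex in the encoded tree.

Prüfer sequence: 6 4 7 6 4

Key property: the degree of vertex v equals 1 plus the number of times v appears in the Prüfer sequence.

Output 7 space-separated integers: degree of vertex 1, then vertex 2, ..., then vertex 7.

p_1 = 6: count[6] becomes 1
p_2 = 4: count[4] becomes 1
p_3 = 7: count[7] becomes 1
p_4 = 6: count[6] becomes 2
p_5 = 4: count[4] becomes 2
Degrees (1 + count): deg[1]=1+0=1, deg[2]=1+0=1, deg[3]=1+0=1, deg[4]=1+2=3, deg[5]=1+0=1, deg[6]=1+2=3, deg[7]=1+1=2

Answer: 1 1 1 3 1 3 2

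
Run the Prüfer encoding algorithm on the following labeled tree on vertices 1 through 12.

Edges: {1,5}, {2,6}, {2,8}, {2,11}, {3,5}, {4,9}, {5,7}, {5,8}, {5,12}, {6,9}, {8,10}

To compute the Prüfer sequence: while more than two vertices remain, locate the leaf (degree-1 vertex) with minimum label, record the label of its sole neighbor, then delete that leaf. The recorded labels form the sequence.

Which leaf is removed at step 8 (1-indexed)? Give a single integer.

Step 1: current leaves = {1,3,4,7,10,11,12}. Remove leaf 1 (neighbor: 5).
Step 2: current leaves = {3,4,7,10,11,12}. Remove leaf 3 (neighbor: 5).
Step 3: current leaves = {4,7,10,11,12}. Remove leaf 4 (neighbor: 9).
Step 4: current leaves = {7,9,10,11,12}. Remove leaf 7 (neighbor: 5).
Step 5: current leaves = {9,10,11,12}. Remove leaf 9 (neighbor: 6).
Step 6: current leaves = {6,10,11,12}. Remove leaf 6 (neighbor: 2).
Step 7: current leaves = {10,11,12}. Remove leaf 10 (neighbor: 8).
Step 8: current leaves = {11,12}. Remove leaf 11 (neighbor: 2).

Answer: 11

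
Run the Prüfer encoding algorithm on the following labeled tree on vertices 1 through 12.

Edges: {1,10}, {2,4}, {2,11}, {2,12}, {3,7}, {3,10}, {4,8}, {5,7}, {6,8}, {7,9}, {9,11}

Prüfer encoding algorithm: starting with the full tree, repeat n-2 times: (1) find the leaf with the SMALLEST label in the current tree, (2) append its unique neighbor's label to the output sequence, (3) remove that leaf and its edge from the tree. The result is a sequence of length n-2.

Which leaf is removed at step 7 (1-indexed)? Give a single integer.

Step 1: current leaves = {1,5,6,12}. Remove leaf 1 (neighbor: 10).
Step 2: current leaves = {5,6,10,12}. Remove leaf 5 (neighbor: 7).
Step 3: current leaves = {6,10,12}. Remove leaf 6 (neighbor: 8).
Step 4: current leaves = {8,10,12}. Remove leaf 8 (neighbor: 4).
Step 5: current leaves = {4,10,12}. Remove leaf 4 (neighbor: 2).
Step 6: current leaves = {10,12}. Remove leaf 10 (neighbor: 3).
Step 7: current leaves = {3,12}. Remove leaf 3 (neighbor: 7).

Answer: 3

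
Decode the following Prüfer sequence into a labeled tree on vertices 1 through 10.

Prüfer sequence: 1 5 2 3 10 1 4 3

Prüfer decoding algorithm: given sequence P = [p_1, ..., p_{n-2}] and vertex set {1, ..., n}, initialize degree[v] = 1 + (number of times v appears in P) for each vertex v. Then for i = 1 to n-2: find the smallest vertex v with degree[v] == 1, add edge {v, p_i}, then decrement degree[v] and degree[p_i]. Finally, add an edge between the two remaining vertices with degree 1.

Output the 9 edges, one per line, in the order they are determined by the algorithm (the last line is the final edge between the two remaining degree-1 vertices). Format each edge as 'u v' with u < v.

Answer: 1 6
5 7
2 5
2 3
8 10
1 9
1 4
3 4
3 10

Derivation:
Initial degrees: {1:3, 2:2, 3:3, 4:2, 5:2, 6:1, 7:1, 8:1, 9:1, 10:2}
Step 1: smallest deg-1 vertex = 6, p_1 = 1. Add edge {1,6}. Now deg[6]=0, deg[1]=2.
Step 2: smallest deg-1 vertex = 7, p_2 = 5. Add edge {5,7}. Now deg[7]=0, deg[5]=1.
Step 3: smallest deg-1 vertex = 5, p_3 = 2. Add edge {2,5}. Now deg[5]=0, deg[2]=1.
Step 4: smallest deg-1 vertex = 2, p_4 = 3. Add edge {2,3}. Now deg[2]=0, deg[3]=2.
Step 5: smallest deg-1 vertex = 8, p_5 = 10. Add edge {8,10}. Now deg[8]=0, deg[10]=1.
Step 6: smallest deg-1 vertex = 9, p_6 = 1. Add edge {1,9}. Now deg[9]=0, deg[1]=1.
Step 7: smallest deg-1 vertex = 1, p_7 = 4. Add edge {1,4}. Now deg[1]=0, deg[4]=1.
Step 8: smallest deg-1 vertex = 4, p_8 = 3. Add edge {3,4}. Now deg[4]=0, deg[3]=1.
Final: two remaining deg-1 vertices are 3, 10. Add edge {3,10}.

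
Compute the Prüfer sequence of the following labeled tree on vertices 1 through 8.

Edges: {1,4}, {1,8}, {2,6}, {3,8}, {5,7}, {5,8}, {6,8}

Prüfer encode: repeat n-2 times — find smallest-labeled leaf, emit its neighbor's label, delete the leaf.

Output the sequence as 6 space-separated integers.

Answer: 6 8 1 8 8 5

Derivation:
Step 1: leaves = {2,3,4,7}. Remove smallest leaf 2, emit neighbor 6.
Step 2: leaves = {3,4,6,7}. Remove smallest leaf 3, emit neighbor 8.
Step 3: leaves = {4,6,7}. Remove smallest leaf 4, emit neighbor 1.
Step 4: leaves = {1,6,7}. Remove smallest leaf 1, emit neighbor 8.
Step 5: leaves = {6,7}. Remove smallest leaf 6, emit neighbor 8.
Step 6: leaves = {7,8}. Remove smallest leaf 7, emit neighbor 5.
Done: 2 vertices remain (5, 8). Sequence = [6 8 1 8 8 5]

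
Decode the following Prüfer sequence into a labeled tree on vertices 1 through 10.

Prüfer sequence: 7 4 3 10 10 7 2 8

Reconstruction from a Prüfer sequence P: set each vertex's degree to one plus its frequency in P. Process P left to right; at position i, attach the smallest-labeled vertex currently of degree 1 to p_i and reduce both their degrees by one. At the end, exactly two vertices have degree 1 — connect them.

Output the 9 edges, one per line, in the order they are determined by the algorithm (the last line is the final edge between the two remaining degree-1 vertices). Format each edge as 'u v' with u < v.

Answer: 1 7
4 5
3 4
3 10
6 10
7 9
2 7
2 8
8 10

Derivation:
Initial degrees: {1:1, 2:2, 3:2, 4:2, 5:1, 6:1, 7:3, 8:2, 9:1, 10:3}
Step 1: smallest deg-1 vertex = 1, p_1 = 7. Add edge {1,7}. Now deg[1]=0, deg[7]=2.
Step 2: smallest deg-1 vertex = 5, p_2 = 4. Add edge {4,5}. Now deg[5]=0, deg[4]=1.
Step 3: smallest deg-1 vertex = 4, p_3 = 3. Add edge {3,4}. Now deg[4]=0, deg[3]=1.
Step 4: smallest deg-1 vertex = 3, p_4 = 10. Add edge {3,10}. Now deg[3]=0, deg[10]=2.
Step 5: smallest deg-1 vertex = 6, p_5 = 10. Add edge {6,10}. Now deg[6]=0, deg[10]=1.
Step 6: smallest deg-1 vertex = 9, p_6 = 7. Add edge {7,9}. Now deg[9]=0, deg[7]=1.
Step 7: smallest deg-1 vertex = 7, p_7 = 2. Add edge {2,7}. Now deg[7]=0, deg[2]=1.
Step 8: smallest deg-1 vertex = 2, p_8 = 8. Add edge {2,8}. Now deg[2]=0, deg[8]=1.
Final: two remaining deg-1 vertices are 8, 10. Add edge {8,10}.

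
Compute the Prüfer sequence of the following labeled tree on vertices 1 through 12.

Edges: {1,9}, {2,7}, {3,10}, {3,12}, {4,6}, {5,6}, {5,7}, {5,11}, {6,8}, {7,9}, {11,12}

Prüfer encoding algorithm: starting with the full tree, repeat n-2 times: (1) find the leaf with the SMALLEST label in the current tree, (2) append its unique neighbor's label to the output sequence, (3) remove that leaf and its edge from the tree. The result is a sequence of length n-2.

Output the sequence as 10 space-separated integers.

Answer: 9 7 6 6 5 7 5 11 3 12

Derivation:
Step 1: leaves = {1,2,4,8,10}. Remove smallest leaf 1, emit neighbor 9.
Step 2: leaves = {2,4,8,9,10}. Remove smallest leaf 2, emit neighbor 7.
Step 3: leaves = {4,8,9,10}. Remove smallest leaf 4, emit neighbor 6.
Step 4: leaves = {8,9,10}. Remove smallest leaf 8, emit neighbor 6.
Step 5: leaves = {6,9,10}. Remove smallest leaf 6, emit neighbor 5.
Step 6: leaves = {9,10}. Remove smallest leaf 9, emit neighbor 7.
Step 7: leaves = {7,10}. Remove smallest leaf 7, emit neighbor 5.
Step 8: leaves = {5,10}. Remove smallest leaf 5, emit neighbor 11.
Step 9: leaves = {10,11}. Remove smallest leaf 10, emit neighbor 3.
Step 10: leaves = {3,11}. Remove smallest leaf 3, emit neighbor 12.
Done: 2 vertices remain (11, 12). Sequence = [9 7 6 6 5 7 5 11 3 12]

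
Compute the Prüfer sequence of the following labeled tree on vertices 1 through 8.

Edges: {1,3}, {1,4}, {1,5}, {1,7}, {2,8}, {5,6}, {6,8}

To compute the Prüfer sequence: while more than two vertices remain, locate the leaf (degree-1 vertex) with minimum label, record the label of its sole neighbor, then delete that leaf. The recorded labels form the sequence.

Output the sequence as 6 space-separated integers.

Answer: 8 1 1 1 5 6

Derivation:
Step 1: leaves = {2,3,4,7}. Remove smallest leaf 2, emit neighbor 8.
Step 2: leaves = {3,4,7,8}. Remove smallest leaf 3, emit neighbor 1.
Step 3: leaves = {4,7,8}. Remove smallest leaf 4, emit neighbor 1.
Step 4: leaves = {7,8}. Remove smallest leaf 7, emit neighbor 1.
Step 5: leaves = {1,8}. Remove smallest leaf 1, emit neighbor 5.
Step 6: leaves = {5,8}. Remove smallest leaf 5, emit neighbor 6.
Done: 2 vertices remain (6, 8). Sequence = [8 1 1 1 5 6]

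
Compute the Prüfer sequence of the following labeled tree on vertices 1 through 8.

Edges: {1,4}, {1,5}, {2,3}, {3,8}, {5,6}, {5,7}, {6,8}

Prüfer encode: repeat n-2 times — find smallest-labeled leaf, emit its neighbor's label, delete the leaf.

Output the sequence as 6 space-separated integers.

Answer: 3 8 1 5 5 6

Derivation:
Step 1: leaves = {2,4,7}. Remove smallest leaf 2, emit neighbor 3.
Step 2: leaves = {3,4,7}. Remove smallest leaf 3, emit neighbor 8.
Step 3: leaves = {4,7,8}. Remove smallest leaf 4, emit neighbor 1.
Step 4: leaves = {1,7,8}. Remove smallest leaf 1, emit neighbor 5.
Step 5: leaves = {7,8}. Remove smallest leaf 7, emit neighbor 5.
Step 6: leaves = {5,8}. Remove smallest leaf 5, emit neighbor 6.
Done: 2 vertices remain (6, 8). Sequence = [3 8 1 5 5 6]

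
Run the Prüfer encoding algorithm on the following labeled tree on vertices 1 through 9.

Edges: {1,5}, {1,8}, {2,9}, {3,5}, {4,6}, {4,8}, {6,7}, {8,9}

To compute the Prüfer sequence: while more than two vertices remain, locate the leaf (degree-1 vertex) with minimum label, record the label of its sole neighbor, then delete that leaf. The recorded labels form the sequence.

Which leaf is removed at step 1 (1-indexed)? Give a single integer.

Answer: 2

Derivation:
Step 1: current leaves = {2,3,7}. Remove leaf 2 (neighbor: 9).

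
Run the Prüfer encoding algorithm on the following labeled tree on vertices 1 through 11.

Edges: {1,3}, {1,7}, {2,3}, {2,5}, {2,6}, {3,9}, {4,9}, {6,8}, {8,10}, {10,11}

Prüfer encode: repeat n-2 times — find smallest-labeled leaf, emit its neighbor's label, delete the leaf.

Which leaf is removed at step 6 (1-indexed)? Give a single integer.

Step 1: current leaves = {4,5,7,11}. Remove leaf 4 (neighbor: 9).
Step 2: current leaves = {5,7,9,11}. Remove leaf 5 (neighbor: 2).
Step 3: current leaves = {7,9,11}. Remove leaf 7 (neighbor: 1).
Step 4: current leaves = {1,9,11}. Remove leaf 1 (neighbor: 3).
Step 5: current leaves = {9,11}. Remove leaf 9 (neighbor: 3).
Step 6: current leaves = {3,11}. Remove leaf 3 (neighbor: 2).

Answer: 3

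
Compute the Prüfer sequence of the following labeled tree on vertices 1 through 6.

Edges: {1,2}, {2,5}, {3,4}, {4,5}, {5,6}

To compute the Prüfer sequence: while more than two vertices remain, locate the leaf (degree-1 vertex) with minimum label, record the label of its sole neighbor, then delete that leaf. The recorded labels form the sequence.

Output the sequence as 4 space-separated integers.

Answer: 2 5 4 5

Derivation:
Step 1: leaves = {1,3,6}. Remove smallest leaf 1, emit neighbor 2.
Step 2: leaves = {2,3,6}. Remove smallest leaf 2, emit neighbor 5.
Step 3: leaves = {3,6}. Remove smallest leaf 3, emit neighbor 4.
Step 4: leaves = {4,6}. Remove smallest leaf 4, emit neighbor 5.
Done: 2 vertices remain (5, 6). Sequence = [2 5 4 5]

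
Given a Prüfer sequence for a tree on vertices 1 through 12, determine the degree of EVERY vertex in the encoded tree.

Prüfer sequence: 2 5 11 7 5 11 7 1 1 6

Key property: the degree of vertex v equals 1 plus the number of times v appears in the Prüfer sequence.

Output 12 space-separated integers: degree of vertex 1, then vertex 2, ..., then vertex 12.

p_1 = 2: count[2] becomes 1
p_2 = 5: count[5] becomes 1
p_3 = 11: count[11] becomes 1
p_4 = 7: count[7] becomes 1
p_5 = 5: count[5] becomes 2
p_6 = 11: count[11] becomes 2
p_7 = 7: count[7] becomes 2
p_8 = 1: count[1] becomes 1
p_9 = 1: count[1] becomes 2
p_10 = 6: count[6] becomes 1
Degrees (1 + count): deg[1]=1+2=3, deg[2]=1+1=2, deg[3]=1+0=1, deg[4]=1+0=1, deg[5]=1+2=3, deg[6]=1+1=2, deg[7]=1+2=3, deg[8]=1+0=1, deg[9]=1+0=1, deg[10]=1+0=1, deg[11]=1+2=3, deg[12]=1+0=1

Answer: 3 2 1 1 3 2 3 1 1 1 3 1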